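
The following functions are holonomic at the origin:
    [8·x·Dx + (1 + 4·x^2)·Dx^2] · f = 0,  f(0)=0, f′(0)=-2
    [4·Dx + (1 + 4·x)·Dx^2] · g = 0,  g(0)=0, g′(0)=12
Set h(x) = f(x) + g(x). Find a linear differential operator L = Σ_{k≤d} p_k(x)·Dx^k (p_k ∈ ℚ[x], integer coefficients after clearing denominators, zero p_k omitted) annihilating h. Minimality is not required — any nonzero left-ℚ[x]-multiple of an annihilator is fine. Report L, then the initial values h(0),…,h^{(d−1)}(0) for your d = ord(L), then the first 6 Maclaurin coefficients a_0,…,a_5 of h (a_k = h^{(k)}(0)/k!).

f: a_k = 0, -2, 0, 8/3, 0, -32/5, …
g: a_k = 0, 12, -24, 64, -192, 3072/5, …
Weyl lclm of L_f,L_g ⇒ L₀ (ord ≤ 4).
L = (-8 - 96·x + 96·x^2 + 128·x^3)·Dx + (-10 - 16·x - 72·x^2 + 192·x^3 + 256·x^4)·Dx^2 + (-1 - 2·x + 8·x^2 + 8·x^3 + 48·x^4 + 64·x^5)·Dx^3  (order 3).
h: a_k = 0, 10, -24, 200/3, -192, 608, …
ICs: h(0) = 0, h′(0) = 10, h′′(0) = -48.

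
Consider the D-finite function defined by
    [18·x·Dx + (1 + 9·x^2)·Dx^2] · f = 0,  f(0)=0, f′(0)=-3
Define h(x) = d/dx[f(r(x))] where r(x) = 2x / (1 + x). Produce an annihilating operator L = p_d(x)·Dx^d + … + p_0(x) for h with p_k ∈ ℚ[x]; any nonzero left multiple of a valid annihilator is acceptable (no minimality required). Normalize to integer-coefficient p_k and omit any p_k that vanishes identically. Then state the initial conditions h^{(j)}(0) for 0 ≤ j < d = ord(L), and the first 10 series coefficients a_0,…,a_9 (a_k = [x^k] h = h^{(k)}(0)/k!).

L = (2 + 74·x) + (1 + 2·x + 37·x^2)·Dx  (order 1).
h: a_k = -6, 12, 198, -840, -5646, 42372, 124158, -1816080, -961686, 69118332, …
ICs: h(0) = -6.

f: a_k = 0, -3, 0, 9, 0, -243/5, 0, 2187/7, 0, -2187, …
L₀ from L_f via x↦r, Dx↦r'^{-1}Dx.
Differentiate: ansatz ord ≤ ord L₀ ⇒ L.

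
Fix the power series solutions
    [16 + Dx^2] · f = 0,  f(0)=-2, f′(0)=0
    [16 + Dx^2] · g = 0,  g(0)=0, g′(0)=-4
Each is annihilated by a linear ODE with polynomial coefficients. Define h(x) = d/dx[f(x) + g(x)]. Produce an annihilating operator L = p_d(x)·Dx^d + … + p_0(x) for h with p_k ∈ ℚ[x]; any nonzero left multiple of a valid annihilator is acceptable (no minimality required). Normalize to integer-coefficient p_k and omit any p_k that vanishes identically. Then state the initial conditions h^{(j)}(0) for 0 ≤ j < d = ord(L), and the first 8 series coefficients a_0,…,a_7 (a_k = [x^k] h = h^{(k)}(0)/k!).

L = 16 + Dx^2  (order 2).
h: a_k = -4, 32, 32, -256/3, -128/3, 1024/15, 1024/45, -8192/315, …
ICs: h(0) = -4, h′(0) = 32.

f: a_k = -2, 0, 16, 0, -64/3, 0, 512/45, 0, …
g: a_k = 0, -4, 0, 32/3, 0, -128/15, 0, 1024/315, …
h₀=f+g: left-lcm gives L₀, ord ≤ 4.
Differentiate: ansatz ord ≤ ord L₀ ⇒ L.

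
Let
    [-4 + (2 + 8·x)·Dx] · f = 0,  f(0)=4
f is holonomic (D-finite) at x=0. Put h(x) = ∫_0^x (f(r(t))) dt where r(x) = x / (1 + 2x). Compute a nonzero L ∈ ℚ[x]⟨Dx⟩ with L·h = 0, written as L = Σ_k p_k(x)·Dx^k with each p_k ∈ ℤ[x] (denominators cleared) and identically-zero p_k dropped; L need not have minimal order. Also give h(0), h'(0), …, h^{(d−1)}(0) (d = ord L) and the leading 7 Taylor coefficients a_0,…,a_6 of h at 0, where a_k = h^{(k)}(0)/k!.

L = -2·Dx + (1 + 8·x + 12·x^2)·Dx^2  (order 2).
h: a_k = 0, 4, 4, -8, 20, -296/5, 200, …
ICs: h(0) = 0, h′(0) = 4.

f: a_k = 4, 8, -8, 16, -40, 112, -336, …
Change of var in L_f (x↦r) gives L₀.
h=∫h₀ ⇒ L = L₀·Dx.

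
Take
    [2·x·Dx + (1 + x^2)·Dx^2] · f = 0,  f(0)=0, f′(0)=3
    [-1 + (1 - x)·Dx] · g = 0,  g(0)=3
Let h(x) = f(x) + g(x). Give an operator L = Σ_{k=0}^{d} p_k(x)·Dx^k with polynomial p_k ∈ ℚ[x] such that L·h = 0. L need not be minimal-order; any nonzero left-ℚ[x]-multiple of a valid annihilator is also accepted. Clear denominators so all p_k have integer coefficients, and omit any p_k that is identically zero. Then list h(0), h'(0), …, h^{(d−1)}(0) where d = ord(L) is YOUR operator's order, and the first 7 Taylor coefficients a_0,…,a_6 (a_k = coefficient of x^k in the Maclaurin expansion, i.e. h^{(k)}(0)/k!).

L = (2 - 8·x - 6·x^2)·Dx + (-4 + 2·x - 4·x^2 - 6·x^3)·Dx^2 + (1 - x^4)·Dx^3  (order 3).
h: a_k = 3, 6, 3, 2, 3, 18/5, 3, …
ICs: h(0) = 3, h′(0) = 6, h′′(0) = 6.

f: a_k = 0, 3, 0, -1, 0, 3/5, 0, …
g: a_k = 3, 3, 3, 3, 3, 3, 3, …
Sum ⇒ L₀ = lclm(L_f,L_g) in ℚ(x)⟨Dx⟩.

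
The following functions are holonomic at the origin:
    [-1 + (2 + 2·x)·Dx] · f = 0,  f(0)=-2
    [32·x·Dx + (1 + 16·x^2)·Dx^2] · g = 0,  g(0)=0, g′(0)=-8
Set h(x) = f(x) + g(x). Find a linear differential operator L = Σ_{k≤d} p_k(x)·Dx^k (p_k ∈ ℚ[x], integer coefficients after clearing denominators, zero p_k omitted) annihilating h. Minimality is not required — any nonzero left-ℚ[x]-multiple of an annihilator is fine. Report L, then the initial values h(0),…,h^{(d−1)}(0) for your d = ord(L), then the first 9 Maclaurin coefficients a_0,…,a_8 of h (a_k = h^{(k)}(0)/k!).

L = (-64 - 160·x + 3072·x^2 + 1536·x^3)·Dx + (-131 - 256·x + 5920·x^2 + 12288·x^3 + 5376·x^4)·Dx^2 + (-2 + 126·x + 192·x^2 + 2112·x^3 + 3584·x^4 + 1536·x^5)·Dx^3  (order 3).
h: a_k = -2, -9, 1/4, 1021/24, 5/64, -262179/640, 21/512, 33554201/7168, 429/16384, …
ICs: h(0) = -2, h′(0) = -9, h′′(0) = 1/2.

f: a_k = -2, -1, 1/4, -1/8, 5/64, -7/128, 21/512, -33/1024, 429/16384, …
g: a_k = 0, -8, 0, 128/3, 0, -2048/5, 0, 32768/7, 0, …
h₀=f+g: left-lcm gives L₀, ord ≤ 3.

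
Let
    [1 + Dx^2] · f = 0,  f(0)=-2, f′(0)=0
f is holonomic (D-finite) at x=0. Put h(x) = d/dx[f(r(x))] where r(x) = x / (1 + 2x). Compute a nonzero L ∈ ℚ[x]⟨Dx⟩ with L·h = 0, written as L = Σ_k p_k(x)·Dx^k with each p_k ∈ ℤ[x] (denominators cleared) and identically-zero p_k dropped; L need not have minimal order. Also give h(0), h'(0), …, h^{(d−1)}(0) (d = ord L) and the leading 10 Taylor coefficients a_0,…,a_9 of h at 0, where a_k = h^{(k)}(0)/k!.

L = (25 + 96·x + 96·x^2) + (12 + 72·x + 144·x^2 + 96·x^3)·Dx + (1 + 8·x + 24·x^2 + 32·x^3 + 16·x^4)·Dx^2  (order 2).
h: a_k = 0, 2, -12, 143/3, -470/3, 27601/60, -12509/10, 8095583/2520, -1103647/140, 3377674081/181440, …
ICs: h(0) = 0, h′(0) = 2.

f: a_k = -2, 0, 1, 0, -1/12, 0, 1/360, 0, -1/20160, 0, …
h₀=f(r): pull back L_f along r ⇒ L₀.
Differentiate: ansatz ord ≤ ord L₀ ⇒ L.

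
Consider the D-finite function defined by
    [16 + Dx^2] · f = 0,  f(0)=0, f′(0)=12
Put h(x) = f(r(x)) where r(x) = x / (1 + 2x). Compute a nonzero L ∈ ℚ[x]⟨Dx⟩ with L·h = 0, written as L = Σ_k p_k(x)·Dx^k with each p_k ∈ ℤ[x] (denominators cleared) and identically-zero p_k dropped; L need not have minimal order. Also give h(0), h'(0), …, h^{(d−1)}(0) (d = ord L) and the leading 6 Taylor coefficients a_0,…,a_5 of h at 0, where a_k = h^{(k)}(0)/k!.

L = 16 + (4 + 24·x + 48·x^2 + 32·x^3)·Dx + (1 + 8·x + 24·x^2 + 32·x^3 + 16·x^4)·Dx^2  (order 2).
h: a_k = 0, 12, -24, 16, 96, -2752/5, …
ICs: h(0) = 0, h′(0) = 12.

f: a_k = 0, 12, 0, -32, 0, 128/5, …
h₀=f(r): pull back L_f along r ⇒ L₀.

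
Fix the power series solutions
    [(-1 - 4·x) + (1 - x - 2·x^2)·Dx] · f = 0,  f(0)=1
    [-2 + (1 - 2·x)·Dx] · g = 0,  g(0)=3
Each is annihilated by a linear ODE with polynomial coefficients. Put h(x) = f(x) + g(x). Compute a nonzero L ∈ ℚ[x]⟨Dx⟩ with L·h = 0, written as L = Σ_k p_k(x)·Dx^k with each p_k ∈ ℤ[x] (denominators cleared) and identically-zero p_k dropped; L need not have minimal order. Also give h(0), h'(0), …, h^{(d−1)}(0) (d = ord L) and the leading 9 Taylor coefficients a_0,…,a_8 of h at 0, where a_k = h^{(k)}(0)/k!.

L = -4 + (-2 - 8·x)·Dx + (1 - x - 2·x^2)·Dx^2  (order 2).
h: a_k = 4, 7, 15, 29, 59, 117, 235, 469, 939, …
ICs: h(0) = 4, h′(0) = 7.

f: a_k = 1, 1, 3, 5, 11, 21, 43, 85, 171, …
g: a_k = 3, 6, 12, 24, 48, 96, 192, 384, 768, …
f+g: L₀ = lclm(L_f,L_g), ord ≤ 1+1.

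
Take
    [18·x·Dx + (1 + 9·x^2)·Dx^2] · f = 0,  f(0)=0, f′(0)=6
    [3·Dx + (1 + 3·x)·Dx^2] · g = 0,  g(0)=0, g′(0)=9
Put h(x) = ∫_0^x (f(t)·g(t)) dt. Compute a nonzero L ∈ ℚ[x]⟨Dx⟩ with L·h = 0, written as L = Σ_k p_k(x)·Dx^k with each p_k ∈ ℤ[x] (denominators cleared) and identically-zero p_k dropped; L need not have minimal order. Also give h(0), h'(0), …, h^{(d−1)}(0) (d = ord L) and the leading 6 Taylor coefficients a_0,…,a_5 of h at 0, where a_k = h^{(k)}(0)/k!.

L = (648 + 3564·x + 19440·x^2 + 113724·x^3 + 262440·x^4 + 341172·x^5 + 236196·x^7)·Dx^2 + (162 + 3348·x + 24948·x^2 + 117612·x^3 + 396576·x^4 + 813564·x^5 + 918540·x^6 + 236196·x^7 + 826686·x^8)·Dx^3 + (36 + 576·x + 5184·x^2 + 25272·x^3 + 87480·x^4 + 227448·x^5 + 419904·x^6 + 472392·x^7 + 236196·x^8 + 472392·x^9)·Dx^4 + (5 + 54·x + 333·x^2 + 1512·x^3 + 5346·x^4 + 14580·x^5 + 30618·x^6 + 52488·x^7 + 59049·x^8 + 39366·x^9 + 59049·x^10)·Dx^5  (order 5).
h: a_k = 0, 0, 0, 18, -81/4, 0, …
ICs: h(0) = 0, h′(0) = 0, h′′(0) = 0, h′′′(0) = 108, h′′′′(0) = -486.

f: a_k = 0, 6, 0, -18, 0, 486/5, …
g: a_k = 0, 9, -27/2, 27, -243/4, 729/5, …
Product ⇒ symmetric product L₀, ord ≤ 4.
h=∫₀ˣh₀: take L = L₀·Dx.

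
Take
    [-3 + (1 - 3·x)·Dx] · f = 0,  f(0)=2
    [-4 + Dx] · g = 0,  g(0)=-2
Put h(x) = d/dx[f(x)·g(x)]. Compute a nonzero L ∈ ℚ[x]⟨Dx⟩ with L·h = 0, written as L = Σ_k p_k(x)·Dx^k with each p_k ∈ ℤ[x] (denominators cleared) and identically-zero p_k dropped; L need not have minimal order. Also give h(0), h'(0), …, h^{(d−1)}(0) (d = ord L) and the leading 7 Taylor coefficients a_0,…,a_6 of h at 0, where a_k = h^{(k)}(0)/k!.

L = (58 - 168·x + 144·x^2) + (-7 + 33·x - 36·x^2)·Dx  (order 1).
h: a_k = -28, -232, -1172, -14576/3, -55172/3, -995144/15, -10453108/45, …
ICs: h(0) = -28.

f: a_k = 2, 6, 18, 54, 162, 486, 1458, …
g: a_k = -2, -8, -16, -64/3, -64/3, -256/15, -512/45, …
Product ⇒ symmetric product L₀, ord ≤ 1.
h₀' ⇒ L via d/dx closure of L₀.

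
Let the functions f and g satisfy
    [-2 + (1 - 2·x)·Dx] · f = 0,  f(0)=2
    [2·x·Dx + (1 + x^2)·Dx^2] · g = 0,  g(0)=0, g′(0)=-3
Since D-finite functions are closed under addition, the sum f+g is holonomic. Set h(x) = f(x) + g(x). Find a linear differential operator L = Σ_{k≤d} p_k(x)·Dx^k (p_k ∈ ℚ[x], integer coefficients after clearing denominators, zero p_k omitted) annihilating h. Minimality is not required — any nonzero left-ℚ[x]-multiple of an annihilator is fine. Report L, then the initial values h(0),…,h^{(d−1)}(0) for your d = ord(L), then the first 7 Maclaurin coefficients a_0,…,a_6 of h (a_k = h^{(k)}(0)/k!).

f: a_k = 2, 4, 8, 16, 32, 64, 128, …
g: a_k = 0, -3, 0, 1, 0, -3/5, 0, …
L₀ := lclm(L_f,L_g); ord L₀ ≤ 1+2.
L = (-4 + 32·x + 12·x^2)·Dx + (13 - 4·x + 25·x^2 + 12·x^3)·Dx^2 + (-2 + 3·x + 3·x^3 + 2·x^4)·Dx^3  (order 3).
h: a_k = 2, 1, 8, 17, 32, 317/5, 128, …
ICs: h(0) = 2, h′(0) = 1, h′′(0) = 16.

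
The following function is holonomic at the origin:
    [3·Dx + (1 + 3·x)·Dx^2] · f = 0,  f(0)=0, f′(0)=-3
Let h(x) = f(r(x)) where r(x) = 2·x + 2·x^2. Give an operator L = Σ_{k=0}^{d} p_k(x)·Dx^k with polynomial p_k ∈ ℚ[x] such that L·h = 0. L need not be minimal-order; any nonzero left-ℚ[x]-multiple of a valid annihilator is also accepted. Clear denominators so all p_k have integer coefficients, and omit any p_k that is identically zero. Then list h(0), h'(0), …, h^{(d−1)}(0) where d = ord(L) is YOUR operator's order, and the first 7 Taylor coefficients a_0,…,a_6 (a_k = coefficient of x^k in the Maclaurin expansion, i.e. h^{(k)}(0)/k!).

f: a_k = 0, -3, 9/2, -9, 81/4, -243/5, 243/2, …
Substitute x→r, Dx→(1/r')Dx; clear ⇒ L₀.
L = (4 + 12·x + 12·x^2)·Dx + (1 + 8·x + 18·x^2 + 12·x^3)·Dx^2  (order 2).
h: a_k = 0, -6, 12, -36, 126, -2376/5, 1872, …
ICs: h(0) = 0, h′(0) = -6.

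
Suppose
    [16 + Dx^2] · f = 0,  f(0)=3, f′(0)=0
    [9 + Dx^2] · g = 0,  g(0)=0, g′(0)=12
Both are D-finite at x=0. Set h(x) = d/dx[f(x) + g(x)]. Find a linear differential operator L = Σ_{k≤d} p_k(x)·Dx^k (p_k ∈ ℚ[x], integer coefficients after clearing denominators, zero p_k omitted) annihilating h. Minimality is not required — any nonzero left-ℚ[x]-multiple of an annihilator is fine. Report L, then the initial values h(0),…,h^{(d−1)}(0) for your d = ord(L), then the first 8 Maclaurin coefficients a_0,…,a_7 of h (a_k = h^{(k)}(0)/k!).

f: a_k = 3, 0, -24, 0, 32, 0, -256/15, 0, …
g: a_k = 0, 12, 0, -18, 0, 81/10, 0, -243/140, …
f+g: L₀ = lclm(L_f,L_g), ord ≤ 2+2.
Differentiate: ansatz ord ≤ ord L₀ ⇒ L.
L = 144 + 25·Dx^2 + Dx^4  (order 4).
h: a_k = 12, -48, -54, 128, 81/2, -512/5, -243/20, 4096/105, …
ICs: h(0) = 12, h′(0) = -48, h′′(0) = -108, h′′′(0) = 768.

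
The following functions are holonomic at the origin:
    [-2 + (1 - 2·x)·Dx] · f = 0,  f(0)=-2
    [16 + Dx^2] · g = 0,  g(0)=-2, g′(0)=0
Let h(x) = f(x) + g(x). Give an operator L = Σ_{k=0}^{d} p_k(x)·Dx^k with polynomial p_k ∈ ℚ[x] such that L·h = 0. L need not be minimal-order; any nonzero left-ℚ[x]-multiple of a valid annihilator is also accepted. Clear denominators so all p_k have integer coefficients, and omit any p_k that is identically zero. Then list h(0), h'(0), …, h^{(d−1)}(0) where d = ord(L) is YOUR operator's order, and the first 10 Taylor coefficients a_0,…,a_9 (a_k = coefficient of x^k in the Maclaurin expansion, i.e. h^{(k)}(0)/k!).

f: a_k = -2, -4, -8, -16, -32, -64, -128, -256, -512, -1024, …
g: a_k = -2, 0, 16, 0, -64/3, 0, 512/45, 0, -1024/315, 0, …
L₀ := lclm(L_f,L_g); ord L₀ ≤ 1+2.
L = (160 - 256·x + 256·x^2) + (-48 + 224·x - 384·x^2 + 256·x^3)·Dx + (10 - 16·x + 16·x^2)·Dx^2 + (-3 + 14·x - 24·x^2 + 16·x^3)·Dx^3  (order 3).
h: a_k = -4, -4, 8, -16, -160/3, -64, -5248/45, -256, -162304/315, -1024, …
ICs: h(0) = -4, h′(0) = -4, h′′(0) = 16.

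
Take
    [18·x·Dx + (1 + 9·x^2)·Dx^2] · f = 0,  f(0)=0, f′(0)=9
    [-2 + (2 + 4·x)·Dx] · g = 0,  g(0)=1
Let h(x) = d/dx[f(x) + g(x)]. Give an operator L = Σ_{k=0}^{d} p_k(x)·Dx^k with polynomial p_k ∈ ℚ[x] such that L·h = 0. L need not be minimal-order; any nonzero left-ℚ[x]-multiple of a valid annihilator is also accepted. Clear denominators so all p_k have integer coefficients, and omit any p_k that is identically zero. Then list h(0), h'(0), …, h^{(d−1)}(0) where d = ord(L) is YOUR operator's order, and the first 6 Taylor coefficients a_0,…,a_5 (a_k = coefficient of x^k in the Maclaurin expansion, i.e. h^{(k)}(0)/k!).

f: a_k = 0, 9, 0, -27, 0, 729/5, …
g: a_k = 1, 1, -1/2, 1/2, -5/8, 7/8, …
Sum ⇒ L₀ = lclm(L_f,L_g) in ℚ(x)⟨Dx⟩.
h=h₀': d/dx-closure on L₀ ⇒ L.
L = (-36 - 180·x + 972·x^2 + 972·x^3) + (-42 - 144·x + 720·x^2 + 3888·x^3 + 3402·x^4)·Dx + (-2 + 32·x + 108·x^2 + 396·x^3 + 1134·x^4 + 972·x^5)·Dx^2  (order 2).
h: a_k = 10, -1, -159/2, -5/2, 5867/8, -63/8, …
ICs: h(0) = 10, h′(0) = -1.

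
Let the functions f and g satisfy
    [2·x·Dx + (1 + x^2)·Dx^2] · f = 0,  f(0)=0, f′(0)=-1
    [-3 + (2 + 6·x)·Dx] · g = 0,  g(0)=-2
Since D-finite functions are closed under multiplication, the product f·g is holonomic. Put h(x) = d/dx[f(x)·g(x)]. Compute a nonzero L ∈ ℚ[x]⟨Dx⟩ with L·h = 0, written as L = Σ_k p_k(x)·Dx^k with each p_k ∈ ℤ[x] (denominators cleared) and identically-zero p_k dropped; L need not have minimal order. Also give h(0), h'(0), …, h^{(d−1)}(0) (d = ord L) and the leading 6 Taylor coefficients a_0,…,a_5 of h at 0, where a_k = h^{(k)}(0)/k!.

f: a_k = 0, -1, 0, 1/3, 0, -1/5, …
g: a_k = -2, -3, 9/4, -27/8, 405/64, -1701/128, …
f·g: L₀ = L_f ⊗_s L_g, ord ≤ 2·1.
Differentiate: ansatz ord ≤ ord L₀ ⇒ L.
L = (-57 + 360·x + 630·x^2 - 216·x^3 - 81·x^4) + (124 + 540·x + 1032·x^2 + 1368·x^3 - 756·x^4 - 324·x^5)·Dx + (36 + 200·x + 252·x^2 - 16·x^3 + 108·x^4 - 216·x^5 - 108·x^6)·Dx^2  (order 2).
h: a_k = 2, 6, -35/4, 19/2, -1657/64, 24507/320, …
ICs: h(0) = 2, h′(0) = 6.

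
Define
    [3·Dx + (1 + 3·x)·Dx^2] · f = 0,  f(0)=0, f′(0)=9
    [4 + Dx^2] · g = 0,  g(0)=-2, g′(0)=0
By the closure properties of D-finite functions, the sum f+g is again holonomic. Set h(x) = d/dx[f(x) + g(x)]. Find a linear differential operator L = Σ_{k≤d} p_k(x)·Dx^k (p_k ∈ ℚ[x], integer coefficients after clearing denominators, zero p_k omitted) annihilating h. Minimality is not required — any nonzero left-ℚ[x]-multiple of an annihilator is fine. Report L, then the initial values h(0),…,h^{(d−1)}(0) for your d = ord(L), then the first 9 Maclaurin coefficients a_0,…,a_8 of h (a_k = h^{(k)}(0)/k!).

f: a_k = 0, 9, -27/2, 27, -243/4, 729/5, -729/2, 6561/7, -19683/8, …
g: a_k = -2, 0, 4, 0, -4/3, 0, 8/45, 0, -4/315, …
L₀ := lclm(L_f,L_g); ord L₀ ≤ 2+2.
Derive L from L₀ (diff closure).
L = (348 + 144·x + 216·x^2) + (44 + 180·x + 216·x^2 + 216·x^3)·Dx + (87 + 36·x + 54·x^2)·Dx^2 + (11 + 45·x + 54·x^2 + 54·x^3)·Dx^3  (order 3).
h: a_k = 9, -19, 81, -745/3, 729, -32789/15, 6561, -6200177/315, 59049, …
ICs: h(0) = 9, h′(0) = -19, h′′(0) = 162.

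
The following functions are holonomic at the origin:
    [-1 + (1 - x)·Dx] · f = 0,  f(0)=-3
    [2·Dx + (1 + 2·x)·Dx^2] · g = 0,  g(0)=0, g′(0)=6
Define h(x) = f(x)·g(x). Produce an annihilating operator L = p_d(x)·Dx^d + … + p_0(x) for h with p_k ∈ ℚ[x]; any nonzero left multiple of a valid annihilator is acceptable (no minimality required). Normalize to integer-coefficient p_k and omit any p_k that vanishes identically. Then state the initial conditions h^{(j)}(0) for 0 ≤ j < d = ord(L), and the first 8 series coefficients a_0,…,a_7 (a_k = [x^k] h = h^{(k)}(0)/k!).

L = 2 + 6·x·Dx + (-1 - x + 2·x^2)·Dx^2  (order 2).
h: a_k = 0, -18, 0, -24, 12, -228/5, 252/5, -3996/35, …
ICs: h(0) = 0, h′(0) = -18.

f: a_k = -3, -3, -3, -3, -3, -3, -3, -3, …
g: a_k = 0, 6, -6, 8, -12, 96/5, -32, 384/7, …
h₀=f·g: eliminate ⇒ L₀, order ≤ 1·2.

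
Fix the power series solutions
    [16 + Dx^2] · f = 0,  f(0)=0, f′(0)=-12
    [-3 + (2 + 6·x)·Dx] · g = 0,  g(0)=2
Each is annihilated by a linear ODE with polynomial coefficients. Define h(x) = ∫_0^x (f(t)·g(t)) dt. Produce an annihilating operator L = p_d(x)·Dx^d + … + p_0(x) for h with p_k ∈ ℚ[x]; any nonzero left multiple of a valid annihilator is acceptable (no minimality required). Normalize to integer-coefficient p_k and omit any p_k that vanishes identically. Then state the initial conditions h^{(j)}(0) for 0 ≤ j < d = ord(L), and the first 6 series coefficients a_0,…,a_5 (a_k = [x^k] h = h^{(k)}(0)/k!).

f: a_k = 0, -12, 0, 32, 0, -128/5, …
g: a_k = 2, 3, -9/4, 27/8, -405/64, 1701/128, …
f·g: L₀ = L_f ⊗_s L_g, ord ≤ 2·1.
Integrate: L := L₀·Dx.
L = (91 + 384·x + 576·x^2)·Dx + (-12 - 36·x)·Dx^2 + (4 + 24·x + 36·x^2)·Dx^3  (order 3).
h: a_k = 0, 0, -12, -12, 91/4, 111/10, …
ICs: h(0) = 0, h′(0) = 0, h′′(0) = -24.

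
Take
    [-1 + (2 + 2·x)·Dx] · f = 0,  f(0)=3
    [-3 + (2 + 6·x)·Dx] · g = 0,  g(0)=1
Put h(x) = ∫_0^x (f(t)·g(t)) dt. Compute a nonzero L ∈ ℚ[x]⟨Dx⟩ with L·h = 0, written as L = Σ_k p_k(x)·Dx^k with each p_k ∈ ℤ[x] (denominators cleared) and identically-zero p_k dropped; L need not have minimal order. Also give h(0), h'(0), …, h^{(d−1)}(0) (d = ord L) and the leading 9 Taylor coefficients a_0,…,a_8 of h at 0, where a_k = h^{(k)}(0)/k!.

f: a_k = 3, 3/2, -3/8, 3/16, -15/128, 21/256, -63/1024, 99/2048, -1287/32768, …
g: a_k = 1, 3/2, -9/8, 27/16, -405/128, 1701/256, -15309/1024, 72171/2048, -2814669/32768, …
Sym-product of L_f,L_g gives L₀ (≤ ord 1).
h=∫h₀ ⇒ L = L₀·Dx.
L = (-2 - 3·x)·Dx + (1 + 4·x + 3·x^2)·Dx^2  (order 2).
h: a_k = 0, 3, 3, -1/2, 3/4, -51/40, 19/8, -531/112, 639/64, …
ICs: h(0) = 0, h′(0) = 3.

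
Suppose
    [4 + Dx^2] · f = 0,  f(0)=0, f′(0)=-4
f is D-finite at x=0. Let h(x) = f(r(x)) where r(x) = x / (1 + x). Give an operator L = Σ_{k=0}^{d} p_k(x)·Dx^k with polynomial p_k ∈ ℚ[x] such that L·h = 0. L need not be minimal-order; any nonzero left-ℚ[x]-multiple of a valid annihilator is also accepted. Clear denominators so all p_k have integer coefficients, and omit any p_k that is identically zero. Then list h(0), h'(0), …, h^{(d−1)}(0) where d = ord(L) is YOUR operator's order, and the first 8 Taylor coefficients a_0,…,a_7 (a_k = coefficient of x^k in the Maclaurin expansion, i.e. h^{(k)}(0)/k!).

L = 4 + (2 + 6·x + 6·x^2 + 2·x^3)·Dx + (1 + 4·x + 6·x^2 + 4·x^3 + x^4)·Dx^2  (order 2).
h: a_k = 0, -4, 4, -4/3, -4, 172/15, -20, 8836/315, …
ICs: h(0) = 0, h′(0) = -4.

f: a_k = 0, -4, 0, 8/3, 0, -8/15, 0, 16/315, …
L₀ from L_f via x↦r, Dx↦r'^{-1}Dx.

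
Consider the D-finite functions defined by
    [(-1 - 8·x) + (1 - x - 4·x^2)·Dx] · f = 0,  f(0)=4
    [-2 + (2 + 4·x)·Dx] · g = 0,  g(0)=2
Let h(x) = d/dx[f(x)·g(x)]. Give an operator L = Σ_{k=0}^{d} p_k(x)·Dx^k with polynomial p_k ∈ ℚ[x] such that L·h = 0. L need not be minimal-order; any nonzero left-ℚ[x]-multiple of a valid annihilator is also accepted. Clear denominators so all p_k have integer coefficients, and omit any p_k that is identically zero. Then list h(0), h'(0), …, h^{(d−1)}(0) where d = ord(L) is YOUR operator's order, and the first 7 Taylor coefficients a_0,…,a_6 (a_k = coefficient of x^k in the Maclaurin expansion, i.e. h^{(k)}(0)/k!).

f: a_k = 4, 4, 20, 36, 116, 260, 724, …
g: a_k = 2, 2, -1, 1, -5/4, 7/4, -21/8, …
L₀ := L_f ⊗_s L_g (sym. prod.), ord ≤ 1.
h₀' ⇒ L via d/dx closure of L₀.
L = (11 + 84·x + 243·x^2 + 360·x^3 + 240·x^4) + (-2 - 11·x - 9·x^2 + 58·x^3 + 144·x^4 + 96·x^5)·Dx  (order 1).
h: a_k = 16, 88, 336, 1132, 3690, 11157, 33796, …
ICs: h(0) = 16.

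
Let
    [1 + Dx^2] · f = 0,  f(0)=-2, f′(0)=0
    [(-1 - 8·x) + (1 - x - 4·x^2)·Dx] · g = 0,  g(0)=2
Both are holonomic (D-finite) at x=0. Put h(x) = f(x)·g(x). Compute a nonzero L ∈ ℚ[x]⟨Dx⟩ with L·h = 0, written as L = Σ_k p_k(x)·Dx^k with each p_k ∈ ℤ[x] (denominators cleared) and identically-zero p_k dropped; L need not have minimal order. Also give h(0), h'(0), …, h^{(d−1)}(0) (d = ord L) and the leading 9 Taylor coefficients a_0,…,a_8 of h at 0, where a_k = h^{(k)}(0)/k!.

L = (7 + x + 4·x^2) + (2 + 16·x)·Dx + (-1 + x + 4·x^2)·Dx^2  (order 2).
h: a_k = -4, -4, -18, -34, -637/6, -1453/6, -120029/180, -294389/180, -14457427/3360, …
ICs: h(0) = -4, h′(0) = -4.

f: a_k = -2, 0, 1, 0, -1/12, 0, 1/360, 0, -1/20160, …
g: a_k = 2, 2, 10, 18, 58, 130, 362, 882, 2330, …
h₀=f·g: eliminate ⇒ L₀, order ≤ 2·1.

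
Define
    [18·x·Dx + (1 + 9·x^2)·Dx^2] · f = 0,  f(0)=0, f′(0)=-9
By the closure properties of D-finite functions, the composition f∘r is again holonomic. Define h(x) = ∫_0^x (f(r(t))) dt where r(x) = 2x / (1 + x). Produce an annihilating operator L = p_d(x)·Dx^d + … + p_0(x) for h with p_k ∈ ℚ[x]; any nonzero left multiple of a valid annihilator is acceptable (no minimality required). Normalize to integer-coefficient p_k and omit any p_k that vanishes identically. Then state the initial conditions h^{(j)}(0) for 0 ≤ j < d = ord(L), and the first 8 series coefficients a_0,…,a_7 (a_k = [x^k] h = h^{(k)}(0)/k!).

f: a_k = 0, -9, 0, 27, 0, -729/5, 0, 6561/7, …
L₀ from L_f via x↦r, Dx↦r'^{-1}Dx.
∫: right-multiply L₀ by Dx.
L = (2 + 74·x)·Dx^2 + (1 + 2·x + 37·x^2)·Dx^3  (order 3).
h: a_k = 0, 0, -9, 6, 99/2, -126, -2823/5, 21186/7, …
ICs: h(0) = 0, h′(0) = 0, h′′(0) = -18.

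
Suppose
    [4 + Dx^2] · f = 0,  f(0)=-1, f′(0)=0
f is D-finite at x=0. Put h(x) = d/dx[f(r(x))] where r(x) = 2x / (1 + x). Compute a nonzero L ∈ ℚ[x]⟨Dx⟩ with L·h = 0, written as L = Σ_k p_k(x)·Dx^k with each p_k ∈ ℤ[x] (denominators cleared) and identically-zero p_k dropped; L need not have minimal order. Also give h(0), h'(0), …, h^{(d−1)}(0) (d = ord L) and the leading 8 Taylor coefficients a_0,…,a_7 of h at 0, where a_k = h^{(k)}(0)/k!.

L = (22 + 12·x + 6·x^2) + (6 + 18·x + 18·x^2 + 6·x^3)·Dx + (1 + 4·x + 6·x^2 + 4·x^3 + x^4)·Dx^2  (order 2).
h: a_k = 0, 16, -48, 160/3, 160/3, -5488/15, 4592/5, -100544/63, …
ICs: h(0) = 0, h′(0) = 16.

f: a_k = -1, 0, 2, 0, -2/3, 0, 4/45, 0, …
Change of var in L_f (x↦r) gives L₀.
Derive L from L₀ (diff closure).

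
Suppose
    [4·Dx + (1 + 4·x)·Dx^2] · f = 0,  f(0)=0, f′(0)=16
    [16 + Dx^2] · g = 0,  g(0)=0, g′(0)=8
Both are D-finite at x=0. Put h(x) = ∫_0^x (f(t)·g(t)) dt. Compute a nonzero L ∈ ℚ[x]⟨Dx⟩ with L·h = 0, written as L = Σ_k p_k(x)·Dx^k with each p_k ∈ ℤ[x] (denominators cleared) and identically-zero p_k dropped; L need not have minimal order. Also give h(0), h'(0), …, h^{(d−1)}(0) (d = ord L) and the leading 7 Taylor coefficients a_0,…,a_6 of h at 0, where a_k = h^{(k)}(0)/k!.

L = (-768 + 6144·x + 77824·x^2 + 262144·x^3 + 262144·x^4)·Dx + (256 + 5120·x + 24576·x^2 + 32768·x^3)·Dx^2 + (1280·x + 10752·x^2 + 32768·x^3 + 32768·x^4)·Dx^3 + (16 + 320·x + 1536·x^2 + 2048·x^3)·Dx^4 + (3 + 56·x + 368·x^2 + 1024·x^3 + 1024·x^4)·Dx^5  (order 5).
h: a_k = 0, 0, 0, 128/3, -64, 1024/15, -2048/9, …
ICs: h(0) = 0, h′(0) = 0, h′′(0) = 0, h′′′(0) = 256, h′′′′(0) = -1536.

f: a_k = 0, 16, -32, 256/3, -256, 4096/5, -8192/3, …
g: a_k = 0, 8, 0, -64/3, 0, 256/15, 0, …
Product ⇒ symmetric product L₀, ord ≤ 4.
h=∫h₀ ⇒ L = L₀·Dx.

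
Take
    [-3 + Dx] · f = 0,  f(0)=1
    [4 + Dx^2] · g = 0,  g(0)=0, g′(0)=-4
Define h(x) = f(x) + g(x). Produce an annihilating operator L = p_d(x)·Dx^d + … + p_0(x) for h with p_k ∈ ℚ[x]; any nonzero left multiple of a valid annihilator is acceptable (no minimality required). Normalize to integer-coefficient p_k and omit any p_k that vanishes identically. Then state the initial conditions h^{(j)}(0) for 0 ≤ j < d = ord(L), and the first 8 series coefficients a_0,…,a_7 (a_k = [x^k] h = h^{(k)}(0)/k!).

L = -12 + 4·Dx - 3·Dx^2 + Dx^3  (order 3).
h: a_k = 1, -1, 9/2, 43/6, 27/8, 179/120, 81/80, 349/720, …
ICs: h(0) = 1, h′(0) = -1, h′′(0) = 9.

f: a_k = 1, 3, 9/2, 9/2, 27/8, 81/40, 81/80, 243/560, …
g: a_k = 0, -4, 0, 8/3, 0, -8/15, 0, 16/315, …
L₀ := lclm(L_f,L_g); ord L₀ ≤ 1+2.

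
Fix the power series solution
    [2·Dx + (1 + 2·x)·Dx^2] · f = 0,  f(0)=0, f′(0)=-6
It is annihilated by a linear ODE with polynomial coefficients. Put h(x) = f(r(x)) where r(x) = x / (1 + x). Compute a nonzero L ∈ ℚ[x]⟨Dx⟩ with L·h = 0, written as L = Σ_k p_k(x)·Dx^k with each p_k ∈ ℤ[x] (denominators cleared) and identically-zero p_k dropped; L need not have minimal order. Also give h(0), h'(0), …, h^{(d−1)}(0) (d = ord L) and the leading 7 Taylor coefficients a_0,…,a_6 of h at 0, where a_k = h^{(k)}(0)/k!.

L = (4 + 6·x)·Dx + (1 + 4·x + 3·x^2)·Dx^2  (order 2).
h: a_k = 0, -6, 12, -26, 60, -726/5, 364, …
ICs: h(0) = 0, h′(0) = -6.

f: a_k = 0, -6, 6, -8, 12, -96/5, 32, …
Substitute x→r, Dx→(1/r')Dx; clear ⇒ L₀.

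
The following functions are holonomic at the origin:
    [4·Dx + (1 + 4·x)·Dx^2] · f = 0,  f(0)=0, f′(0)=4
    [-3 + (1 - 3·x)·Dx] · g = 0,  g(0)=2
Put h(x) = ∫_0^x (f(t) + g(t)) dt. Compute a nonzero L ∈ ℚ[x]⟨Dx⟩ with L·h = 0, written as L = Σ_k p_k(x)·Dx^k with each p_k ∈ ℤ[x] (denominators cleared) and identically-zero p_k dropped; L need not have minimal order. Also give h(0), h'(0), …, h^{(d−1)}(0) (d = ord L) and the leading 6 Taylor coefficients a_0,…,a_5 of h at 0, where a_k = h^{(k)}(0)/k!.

L = (-204 - 144·x)·Dx^2 + (-11 - 312·x - 288·x^2)·Dx^3 + (5 + 11·x - 54·x^2 - 72·x^3)·Dx^4  (order 4).
h: a_k = 0, 2, 5, 10/3, 113/6, 98/5, …
ICs: h(0) = 0, h′(0) = 2, h′′(0) = 10, h′′′(0) = 20.

f: a_k = 0, 4, -8, 64/3, -64, 1024/5, …
g: a_k = 2, 6, 18, 54, 162, 486, …
Weyl lclm of L_f,L_g ⇒ L₀ (ord ≤ 3).
h=∫h₀ ⇒ L = L₀·Dx.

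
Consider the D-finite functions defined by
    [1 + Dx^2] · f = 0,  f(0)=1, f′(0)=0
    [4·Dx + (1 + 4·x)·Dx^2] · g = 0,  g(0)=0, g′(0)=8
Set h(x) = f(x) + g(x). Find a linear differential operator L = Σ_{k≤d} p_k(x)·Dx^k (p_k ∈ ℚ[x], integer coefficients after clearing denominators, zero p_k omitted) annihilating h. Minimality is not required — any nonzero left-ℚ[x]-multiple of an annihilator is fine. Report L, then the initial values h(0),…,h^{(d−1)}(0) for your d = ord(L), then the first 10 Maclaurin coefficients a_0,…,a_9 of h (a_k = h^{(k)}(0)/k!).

f: a_k = 1, 0, -1/2, 0, 1/24, 0, -1/720, 0, 1/40320, 0, …
g: a_k = 0, 8, -16, 128/3, -128, 2048/5, -4096/3, 32768/7, -16384, 524288/9, …
Sum ⇒ L₀ = lclm(L_f,L_g) in ℚ(x)⟨Dx⟩.
L = (388 + 32·x + 64·x^2)·Dx + (33 + 140·x + 48·x^2 + 64·x^3)·Dx^2 + (388 + 32·x + 64·x^2)·Dx^3 + (33 + 140·x + 48·x^2 + 64·x^3)·Dx^4  (order 4).
h: a_k = 1, 8, -33/2, 128/3, -3071/24, 2048/5, -983041/720, 32768/7, -660602879/40320, 524288/9, …
ICs: h(0) = 1, h′(0) = 8, h′′(0) = -33, h′′′(0) = 256.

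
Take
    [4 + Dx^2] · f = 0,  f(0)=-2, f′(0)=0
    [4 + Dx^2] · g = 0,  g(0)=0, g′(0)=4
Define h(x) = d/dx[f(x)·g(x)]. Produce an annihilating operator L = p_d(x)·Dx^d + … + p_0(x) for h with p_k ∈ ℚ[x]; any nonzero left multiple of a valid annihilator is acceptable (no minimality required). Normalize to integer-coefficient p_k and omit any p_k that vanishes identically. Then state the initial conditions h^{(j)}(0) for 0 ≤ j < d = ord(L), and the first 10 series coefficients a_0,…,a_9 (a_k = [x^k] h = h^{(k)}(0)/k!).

L = 16 + Dx^2  (order 2).
h: a_k = -8, 0, 64, 0, -256/3, 0, 2048/45, 0, -4096/315, 0, …
ICs: h(0) = -8, h′(0) = 0.

f: a_k = -2, 0, 4, 0, -4/3, 0, 8/45, 0, -4/315, 0, …
g: a_k = 0, 4, 0, -8/3, 0, 8/15, 0, -16/315, 0, 8/2835, …
Sym-product of L_f,L_g gives L₀ (≤ ord 4).
h=h₀': d/dx-closure on L₀ ⇒ L.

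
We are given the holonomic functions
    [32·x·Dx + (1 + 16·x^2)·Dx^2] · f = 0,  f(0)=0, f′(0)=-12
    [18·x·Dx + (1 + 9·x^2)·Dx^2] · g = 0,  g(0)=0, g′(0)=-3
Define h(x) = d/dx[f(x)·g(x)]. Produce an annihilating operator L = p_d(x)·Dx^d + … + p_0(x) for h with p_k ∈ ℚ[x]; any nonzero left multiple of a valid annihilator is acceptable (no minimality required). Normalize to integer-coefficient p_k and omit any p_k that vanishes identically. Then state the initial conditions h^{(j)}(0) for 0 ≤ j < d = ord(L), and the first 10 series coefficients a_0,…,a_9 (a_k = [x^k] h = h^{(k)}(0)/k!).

f: a_k = 0, -12, 0, 64, 0, -3072/5, 0, 49152/7, 0, -262144/3, …
g: a_k = 0, -3, 0, 9, 0, -243/5, 0, 2187/7, 0, -2187, …
f·g: L₀ = L_f ⊗_s L_g, ord ≤ 2·2.
h₀' ⇒ L via d/dx closure of L₀.
L = (-3456·x - 144000·x^3 - 1327104·x^5 + 4147200·x^7 + 71663616·x^9) + (-100 - 11532·x^2 - 259200·x^4 - 1161216·x^6 + 14515200·x^8 + 107495424·x^10)·Dx + (-200·x - 7880·x^3 - 86400·x^5 + 194112·x^7 + 8294400·x^9 + 35831808·x^11)·Dx^2 + (-1 - 50·x^2 - 769·x^4 + 110736·x^8 + 1036800·x^10 + 2985984·x^12)·Dx^3  (order 3).
h: a_k = 0, 72, 0, -1200, 0, 90072/5, 0, -1873440/7, 0, 140503544/35, …
ICs: h(0) = 0, h′(0) = 72, h′′(0) = 0.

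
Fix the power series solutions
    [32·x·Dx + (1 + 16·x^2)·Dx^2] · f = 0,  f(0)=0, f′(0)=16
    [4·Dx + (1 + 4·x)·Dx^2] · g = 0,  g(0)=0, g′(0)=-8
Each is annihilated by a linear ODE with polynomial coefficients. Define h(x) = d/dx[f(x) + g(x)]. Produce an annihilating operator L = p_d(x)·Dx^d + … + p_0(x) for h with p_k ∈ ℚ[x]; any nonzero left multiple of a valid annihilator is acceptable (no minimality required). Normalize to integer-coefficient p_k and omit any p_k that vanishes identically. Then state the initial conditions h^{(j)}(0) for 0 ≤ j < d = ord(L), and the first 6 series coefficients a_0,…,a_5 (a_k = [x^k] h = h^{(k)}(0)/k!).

f: a_k = 0, 16, 0, -256/3, 0, 4096/5, …
g: a_k = 0, -8, 16, -128/3, 128, -2048/5, …
h₀=f+g: left-lcm gives L₀, ord ≤ 4.
h₀' ⇒ L via d/dx closure of L₀.
L = (-32 - 384·x + 1536·x^2 + 2048·x^3) + (-16 - 64·x + 3072·x^3 + 4096·x^4)·Dx + (-1 + 4·x + 32·x^2 + 128·x^3 + 768·x^4 + 1024·x^5)·Dx^2  (order 2).
h: a_k = 8, 32, -384, 512, 2048, 8192, …
ICs: h(0) = 8, h′(0) = 32.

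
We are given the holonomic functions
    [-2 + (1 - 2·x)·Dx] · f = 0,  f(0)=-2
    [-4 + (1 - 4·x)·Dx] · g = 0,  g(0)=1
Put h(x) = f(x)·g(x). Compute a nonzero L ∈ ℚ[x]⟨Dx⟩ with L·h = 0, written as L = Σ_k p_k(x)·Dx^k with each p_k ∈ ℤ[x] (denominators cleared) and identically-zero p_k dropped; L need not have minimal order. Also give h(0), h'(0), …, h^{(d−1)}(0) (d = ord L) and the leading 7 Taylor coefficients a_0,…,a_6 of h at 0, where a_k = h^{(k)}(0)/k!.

L = (-6 + 16·x) + (1 - 6·x + 8·x^2)·Dx  (order 1).
h: a_k = -2, -12, -56, -240, -992, -4032, -16256, …
ICs: h(0) = -2.

f: a_k = -2, -4, -8, -16, -32, -64, -128, …
g: a_k = 1, 4, 16, 64, 256, 1024, 4096, …
h₀=f·g: eliminate ⇒ L₀, order ≤ 1·1.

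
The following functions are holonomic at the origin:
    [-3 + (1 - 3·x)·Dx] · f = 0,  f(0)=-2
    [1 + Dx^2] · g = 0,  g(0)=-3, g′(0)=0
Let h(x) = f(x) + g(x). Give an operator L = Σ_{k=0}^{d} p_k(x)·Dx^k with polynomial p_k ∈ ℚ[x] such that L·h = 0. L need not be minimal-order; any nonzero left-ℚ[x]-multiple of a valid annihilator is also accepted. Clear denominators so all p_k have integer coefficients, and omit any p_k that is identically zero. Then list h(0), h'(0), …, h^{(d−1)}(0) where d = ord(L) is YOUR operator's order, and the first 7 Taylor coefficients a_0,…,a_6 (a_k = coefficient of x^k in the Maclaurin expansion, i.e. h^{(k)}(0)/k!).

f: a_k = -2, -6, -18, -54, -162, -486, -1458, …
g: a_k = -3, 0, 3/2, 0, -1/8, 0, 1/240, …
Weyl lclm of L_f,L_g ⇒ L₀ (ord ≤ 3).
L = (165 - 18·x + 27·x^2) + (-19 + 63·x - 27·x^2 + 27·x^3)·Dx + (165 - 18·x + 27·x^2)·Dx^2 + (-19 + 63·x - 27·x^2 + 27·x^3)·Dx^3  (order 3).
h: a_k = -5, -6, -33/2, -54, -1297/8, -486, -349919/240, …
ICs: h(0) = -5, h′(0) = -6, h′′(0) = -33.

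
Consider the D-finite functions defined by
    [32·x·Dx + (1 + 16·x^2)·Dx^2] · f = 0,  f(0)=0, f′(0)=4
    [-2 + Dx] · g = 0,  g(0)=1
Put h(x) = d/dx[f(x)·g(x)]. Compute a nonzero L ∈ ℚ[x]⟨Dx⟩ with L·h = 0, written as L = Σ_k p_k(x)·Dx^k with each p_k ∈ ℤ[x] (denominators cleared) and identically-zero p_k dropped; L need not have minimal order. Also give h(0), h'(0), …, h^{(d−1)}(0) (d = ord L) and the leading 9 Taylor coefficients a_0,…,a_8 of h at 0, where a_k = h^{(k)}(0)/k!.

L = (-28 - 128·x + 1664·x^2 - 2048·x^3 + 1024·x^4) + (12 + 96·x - 896·x^2 + 1536·x^3 - 1024·x^4)·Dx + (1 - 16·x + 32·x^2 - 256·x^3 + 256·x^4)·Dx^2  (order 2).
h: a_k = 4, 16, -40, -448/3, 824, 6880/3, -204208/15, -11122432/315, 23228696/105, …
ICs: h(0) = 4, h′(0) = 16.

f: a_k = 0, 4, 0, -64/3, 0, 1024/5, 0, -16384/7, 0, …
g: a_k = 1, 2, 2, 4/3, 2/3, 4/15, 4/45, 8/315, 2/315, …
h₀=f·g: eliminate ⇒ L₀, order ≤ 2·1.
Derive L from L₀ (diff closure).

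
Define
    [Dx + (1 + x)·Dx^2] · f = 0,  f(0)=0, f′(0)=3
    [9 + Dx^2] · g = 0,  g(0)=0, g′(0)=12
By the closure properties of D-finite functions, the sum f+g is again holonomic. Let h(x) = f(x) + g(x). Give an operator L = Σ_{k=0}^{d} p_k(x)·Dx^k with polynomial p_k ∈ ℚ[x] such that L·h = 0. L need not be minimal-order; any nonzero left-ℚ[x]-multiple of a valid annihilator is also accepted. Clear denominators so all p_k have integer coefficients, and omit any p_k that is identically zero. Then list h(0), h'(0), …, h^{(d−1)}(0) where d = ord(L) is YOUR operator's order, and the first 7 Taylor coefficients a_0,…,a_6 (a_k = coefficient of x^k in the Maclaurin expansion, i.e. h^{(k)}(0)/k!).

L = (135 + 162·x + 81·x^2)·Dx + (99 + 261·x + 243·x^2 + 81·x^3)·Dx^2 + (15 + 18·x + 9·x^2)·Dx^3 + (11 + 29·x + 27·x^2 + 9·x^3)·Dx^4  (order 4).
h: a_k = 0, 15, -3/2, -17, -3/4, 87/10, -1/2, …
ICs: h(0) = 0, h′(0) = 15, h′′(0) = -3, h′′′(0) = -102.

f: a_k = 0, 3, -3/2, 1, -3/4, 3/5, -1/2, …
g: a_k = 0, 12, 0, -18, 0, 81/10, 0, …
f+g: L₀ = lclm(L_f,L_g), ord ≤ 2+2.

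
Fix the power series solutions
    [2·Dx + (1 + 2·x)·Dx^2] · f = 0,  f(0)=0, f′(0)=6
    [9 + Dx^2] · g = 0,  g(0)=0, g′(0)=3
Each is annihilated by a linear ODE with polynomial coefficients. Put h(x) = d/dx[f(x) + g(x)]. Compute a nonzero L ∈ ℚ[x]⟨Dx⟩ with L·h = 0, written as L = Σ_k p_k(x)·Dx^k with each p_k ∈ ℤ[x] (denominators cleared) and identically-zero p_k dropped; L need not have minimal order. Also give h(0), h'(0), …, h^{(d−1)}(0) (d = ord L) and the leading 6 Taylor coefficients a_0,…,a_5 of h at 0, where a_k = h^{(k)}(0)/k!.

f: a_k = 0, 6, -6, 8, -12, 96/5, …
g: a_k = 0, 3, 0, -9/2, 0, 81/40, …
h₀=f+g: left-lcm gives L₀, ord ≤ 4.
Differentiate: ansatz ord ≤ ord L₀ ⇒ L.
L = (594 + 648·x + 648·x^2) + (153 + 630·x + 972·x^2 + 648·x^3)·Dx + (66 + 72·x + 72·x^2)·Dx^2 + (17 + 70·x + 108·x^2 + 72·x^3)·Dx^3  (order 3).
h: a_k = 9, -12, 21/2, -48, 849/8, -192, …
ICs: h(0) = 9, h′(0) = -12, h′′(0) = 21.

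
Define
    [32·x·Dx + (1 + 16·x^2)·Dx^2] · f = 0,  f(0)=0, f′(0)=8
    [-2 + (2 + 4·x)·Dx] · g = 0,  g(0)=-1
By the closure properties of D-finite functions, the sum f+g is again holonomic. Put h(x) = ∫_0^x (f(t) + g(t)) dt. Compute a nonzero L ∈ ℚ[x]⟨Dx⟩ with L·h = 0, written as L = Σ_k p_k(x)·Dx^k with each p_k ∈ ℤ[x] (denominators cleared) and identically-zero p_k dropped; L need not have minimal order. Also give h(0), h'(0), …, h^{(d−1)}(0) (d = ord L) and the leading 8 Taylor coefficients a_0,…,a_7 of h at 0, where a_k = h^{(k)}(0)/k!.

f: a_k = 0, 8, 0, -128/3, 0, 2048/5, 0, -32768/7, …
g: a_k = -1, -1, 1/2, -1/2, 5/8, -7/8, 21/16, -33/16, …
h₀=f+g: left-lcm gives L₀, ord ≤ 3.
h=∫h₀ ⇒ L = L₀·Dx.
L = (-32 - 160·x + 1536·x^2 + 1536·x^3)·Dx^2 + (-35 - 128·x + 1312·x^2 + 6144·x^3 + 5376·x^4)·Dx^3 + (-1 + 30·x + 96·x^2 + 576·x^3 + 1792·x^4 + 1536·x^5)·Dx^4  (order 4).
h: a_k = 0, -1, 7/2, 1/6, -259/24, 1/8, 16349/240, 3/16, …
ICs: h(0) = 0, h′(0) = -1, h′′(0) = 7, h′′′(0) = 1.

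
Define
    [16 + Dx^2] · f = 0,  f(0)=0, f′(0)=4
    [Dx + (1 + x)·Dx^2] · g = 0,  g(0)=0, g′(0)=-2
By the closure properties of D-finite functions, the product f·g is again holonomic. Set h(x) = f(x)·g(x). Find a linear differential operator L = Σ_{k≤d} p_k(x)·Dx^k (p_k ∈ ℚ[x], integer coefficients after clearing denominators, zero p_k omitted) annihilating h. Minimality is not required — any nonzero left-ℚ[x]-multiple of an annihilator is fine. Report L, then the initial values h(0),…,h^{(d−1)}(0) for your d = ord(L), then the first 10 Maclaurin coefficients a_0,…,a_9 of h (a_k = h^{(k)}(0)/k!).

f: a_k = 0, 4, 0, -32/3, 0, 128/15, 0, -1024/315, 0, 2048/2835, …
g: a_k = 0, -2, 1, -2/3, 1/2, -2/5, 1/3, -2/7, 1/4, -2/9, …
h₀=f·g: eliminate ⇒ L₀, order ≤ 2·2.
L = (15072 + 62976·x + 97024·x^2 + 65536·x^3 + 16384·x^4) + (1984 + 6080·x + 6144·x^2 + 2048·x^3)·Dx + (1950 + 8000·x + 12192·x^2 + 8192·x^3 + 2048·x^4)·Dx^2 + (124 + 380·x + 384·x^2 + 128·x^3)·Dx^3 + (63 + 254·x + 383·x^2 + 256·x^3 + 64·x^4)·Dx^4  (order 4).
h: a_k = 0, 0, -8, 4, 56/3, -26/3, -104/9, 68/15, 248/63, -97/63, …
ICs: h(0) = 0, h′(0) = 0, h′′(0) = -16, h′′′(0) = 24.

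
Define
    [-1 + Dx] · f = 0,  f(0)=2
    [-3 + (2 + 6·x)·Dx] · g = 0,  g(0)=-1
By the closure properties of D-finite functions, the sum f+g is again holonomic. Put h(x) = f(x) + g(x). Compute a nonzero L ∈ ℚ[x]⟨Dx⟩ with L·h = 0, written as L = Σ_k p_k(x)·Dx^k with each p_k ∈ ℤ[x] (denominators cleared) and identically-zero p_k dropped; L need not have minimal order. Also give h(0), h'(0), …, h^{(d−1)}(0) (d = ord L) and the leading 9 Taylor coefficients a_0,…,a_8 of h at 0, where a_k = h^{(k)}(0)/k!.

L = (15 + 18·x) + (-13 - 24·x - 36·x^2)·Dx + (-2 + 6·x + 36·x^2)·Dx^2  (order 2).
h: a_k = 1, 1/2, 17/8, -65/48, 1247/384, -25451/3840, 689033/46080, -22733609/645120, 886621247/10321920, …
ICs: h(0) = 1, h′(0) = 1/2.

f: a_k = 2, 2, 1, 1/3, 1/12, 1/60, 1/360, 1/2520, 1/20160, …
g: a_k = -1, -3/2, 9/8, -27/16, 405/128, -1701/256, 15309/1024, -72171/2048, 2814669/32768, …
h₀=f+g: left-lcm gives L₀, ord ≤ 2.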